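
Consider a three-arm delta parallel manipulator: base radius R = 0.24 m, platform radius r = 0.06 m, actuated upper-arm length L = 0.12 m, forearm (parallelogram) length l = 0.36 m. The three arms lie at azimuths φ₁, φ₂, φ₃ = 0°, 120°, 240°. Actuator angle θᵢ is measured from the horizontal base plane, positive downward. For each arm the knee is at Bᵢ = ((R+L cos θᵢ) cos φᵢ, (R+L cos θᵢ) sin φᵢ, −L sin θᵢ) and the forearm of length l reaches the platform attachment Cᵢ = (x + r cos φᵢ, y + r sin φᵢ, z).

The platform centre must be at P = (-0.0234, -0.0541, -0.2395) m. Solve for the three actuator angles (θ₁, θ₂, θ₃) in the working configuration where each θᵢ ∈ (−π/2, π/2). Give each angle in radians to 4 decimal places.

θ₁ = 0.5235, θ₂ = 0.6111, θ₃ = -0.2621

arm 1 (φ=0.0°): x'=-0.0234, y'=-0.0541
  A=0.2034, B=-0.2395, C=(l²−L²−A²−y'²−z²)/(2L)=0.0564
  γ=atan2(-0.2395,0.2034)=-0.8667;  ψ=arccos(0.1796)=1.3903;  θ1=γ+ψ≈0.5235
arm 2 (φ=120.0°): x'=-0.0352, y'=0.0473
  A cos θ + B sin θ = C:  0.2152·cos θ + -0.2395·sin θ = 0.0388
  γ=atan2(-0.2395,0.2152)=-0.8389;  ψ=arccos(0.1205)=1.4500;  θ2=γ+ψ≈0.6111
rotate P by −φ3: (0.0586, 0.0068, -0.2395)
  A cos θ + B sin θ = C:  0.1214·cos θ + -0.2395·sin θ = 0.1794
  √(A²+B²)=0.2685;  θ3 = -1.1015+0.8394 ≈ -0.2621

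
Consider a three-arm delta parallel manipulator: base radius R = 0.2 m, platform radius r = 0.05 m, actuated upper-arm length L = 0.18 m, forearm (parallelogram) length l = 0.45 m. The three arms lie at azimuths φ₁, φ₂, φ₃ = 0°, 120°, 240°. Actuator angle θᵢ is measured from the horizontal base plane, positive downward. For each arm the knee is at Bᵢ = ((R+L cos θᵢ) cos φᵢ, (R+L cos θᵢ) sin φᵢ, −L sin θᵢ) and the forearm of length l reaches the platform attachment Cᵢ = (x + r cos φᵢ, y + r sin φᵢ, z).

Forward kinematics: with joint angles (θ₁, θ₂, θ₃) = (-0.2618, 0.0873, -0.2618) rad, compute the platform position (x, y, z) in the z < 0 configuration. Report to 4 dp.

φ1=0.0°: virtual centre (0.3239, 0.0000, 0.0466), radius l
φ2=120.0°: virtual centre (-0.1647, 0.2852, -0.0157), radius l
arm 3 at φ=240.0°: ρ3 = 0.3239;  S3 = (-0.1619, -0.2805, 0.0466)
|S₂|²−|S₁|² = 0.0016;  |S₃|²−|S₁|² = 0.0000
[-0.9770 0.5704 -0.1246]·P = 0.0016;  [-0.9716 -0.5610 0.0000]·P = 0.0000
Cramer: x(z) = -0.0008-0.0634z;  y(z) = 0.0014+0.1098z
into |P−S₁|² = l²: 1.0161z² + -0.0517z + -0.0949 = 0;  Δ = 0.3884;  z = -0.2812 or 0.3321 → z<0 root = -0.2812
x = 0.0170, y = -0.0294

(0.0170, -0.0294, -0.2812)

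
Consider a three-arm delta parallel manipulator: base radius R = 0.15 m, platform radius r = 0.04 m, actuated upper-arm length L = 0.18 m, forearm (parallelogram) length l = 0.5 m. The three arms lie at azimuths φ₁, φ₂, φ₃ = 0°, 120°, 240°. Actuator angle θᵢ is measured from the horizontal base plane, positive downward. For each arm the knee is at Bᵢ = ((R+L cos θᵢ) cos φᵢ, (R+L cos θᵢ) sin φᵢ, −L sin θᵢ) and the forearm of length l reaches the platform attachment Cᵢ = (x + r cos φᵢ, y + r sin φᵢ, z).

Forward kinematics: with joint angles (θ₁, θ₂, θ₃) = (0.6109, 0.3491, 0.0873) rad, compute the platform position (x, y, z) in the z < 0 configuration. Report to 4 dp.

φ1=0.0°: virtual centre (0.2574, 0.0000, -0.1032), radius l
φ2=120.0°: virtual centre (-0.1396, 0.2417, -0.0616), radius l
φ3=240.0°: virtual centre (-0.1447, -0.2506, -0.0157), radius l
subtract pairs → two planes through P
linear system: -0.7940x+0.4835y = 0.0048−0.0834z; -0.8042x+-0.5011y = 0.0070−0.1751z
Cramer: x(z) = -0.0073+0.1607z;  y(z) = -0.0022+0.0915z
quadratic in z: (1.0342)z²+(0.1210)z+(-0.1692)=0, √Δ=0.8454 → z ∈ {-0.4672, 0.3502}; z = -0.4672 (taking z<0)
x = -0.0824, y = -0.0450

(-0.0824, -0.0450, -0.4672)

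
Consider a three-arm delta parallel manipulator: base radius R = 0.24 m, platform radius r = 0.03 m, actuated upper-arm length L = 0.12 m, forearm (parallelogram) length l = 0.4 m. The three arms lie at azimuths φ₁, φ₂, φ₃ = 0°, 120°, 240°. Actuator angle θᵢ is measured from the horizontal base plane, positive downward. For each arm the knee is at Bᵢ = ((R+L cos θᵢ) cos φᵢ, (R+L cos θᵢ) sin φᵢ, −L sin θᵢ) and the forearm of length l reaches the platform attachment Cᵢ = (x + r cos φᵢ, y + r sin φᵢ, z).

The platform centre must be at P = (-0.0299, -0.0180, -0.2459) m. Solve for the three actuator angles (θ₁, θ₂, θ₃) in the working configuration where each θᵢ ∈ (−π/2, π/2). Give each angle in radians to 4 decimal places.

rotate P by −φ1: (-0.0299, -0.0180, -0.2459)
  A cos θ + B sin θ = C:  0.2399·cos θ + -0.2459·sin θ = 0.1136
  √(A²+B²)=0.3435;  θ1 = -0.7977+1.2339 ≈ 0.4361
φ2=120.0° → target in arm frame (-0.0006, 0.0349)
  A=0.2106, B=-0.2459, C=(l²−L²−A²−y'²−z²)/(2L)=0.1648
  √(A²+B²)=0.3238;  θ2 = -0.8625+1.0369 ≈ 0.1744
φ3=240.0° → target in arm frame (0.0305, -0.0169)
  A cos θ + B sin θ = C:  0.1795·cos θ + -0.2459·sin θ = 0.2193
  θ3 = atan2(B,A) + arccos(C/0.3044) = -0.1741

θ₁ = 0.4361, θ₂ = 0.1744, θ₃ = -0.1741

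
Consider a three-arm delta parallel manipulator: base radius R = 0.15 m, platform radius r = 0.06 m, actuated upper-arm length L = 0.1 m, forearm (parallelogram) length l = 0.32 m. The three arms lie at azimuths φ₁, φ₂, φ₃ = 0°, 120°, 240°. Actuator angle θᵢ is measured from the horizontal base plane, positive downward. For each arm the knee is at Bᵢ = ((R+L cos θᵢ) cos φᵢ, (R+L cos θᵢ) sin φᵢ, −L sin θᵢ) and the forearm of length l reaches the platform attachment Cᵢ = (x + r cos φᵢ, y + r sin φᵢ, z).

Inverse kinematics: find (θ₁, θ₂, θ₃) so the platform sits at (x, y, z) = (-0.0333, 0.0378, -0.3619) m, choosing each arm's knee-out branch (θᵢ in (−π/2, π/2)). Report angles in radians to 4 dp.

θ₁ = 1.1350, θ₂ = 0.6984, θ₃ = 1.0478

arm 1 (φ=0.0°): x'=-0.0333, y'=0.0378
  A cos θ + B sin θ = C:  0.1233·cos θ + -0.3619·sin θ = -0.2760
  γ=atan2(-0.3619,0.1233)=-1.2424;  ψ=arccos(-0.7219)=2.3774;  θ1=γ+ψ≈1.1350
rotate P by −φ2: (0.0494, 0.0099, -0.3619)
  A cos θ + B sin θ = C:  0.0406·cos θ + -0.3619·sin θ = -0.2016
  θ2 = atan2(B,A) + arccos(C/0.3642) = 0.6984
φ3=240.0° → target in arm frame (-0.0161, -0.0477)
  A=0.1061, B=-0.3619, C=(l²−L²−A²−y'²−z²)/(2L)=-0.2605
  θ3 = atan2(B,A) + arccos(C/0.3771) = 1.0478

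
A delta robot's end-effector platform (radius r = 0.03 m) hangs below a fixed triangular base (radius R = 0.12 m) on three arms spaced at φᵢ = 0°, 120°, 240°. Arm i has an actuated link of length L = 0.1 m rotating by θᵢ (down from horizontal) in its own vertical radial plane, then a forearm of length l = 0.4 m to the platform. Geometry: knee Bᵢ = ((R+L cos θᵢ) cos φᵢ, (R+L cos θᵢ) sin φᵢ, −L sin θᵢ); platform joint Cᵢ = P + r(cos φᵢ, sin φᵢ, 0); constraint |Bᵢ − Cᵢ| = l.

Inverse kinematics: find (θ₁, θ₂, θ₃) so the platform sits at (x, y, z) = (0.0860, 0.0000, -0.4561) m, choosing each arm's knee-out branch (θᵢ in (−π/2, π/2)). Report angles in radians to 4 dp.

rotate P by −φ1: (0.0860, 0.0000, -0.4561)
  A=0.0040, B=-0.4561, C=(l²−L²−A²−y'²−z²)/(2L)=-0.2902
  γ=atan2(-0.4561,0.0040)=-1.5620;  ψ=arccos(-0.6363)=2.2605;  θ1=γ+ψ≈0.6984
arm 2 (φ=120.0°): x'=-0.0430, y'=-0.0745
  e−x'=0.1330;  (l²−L²−(e−x')²−y'²−z²)/2L = -0.4063
  γ=atan2(-0.4561,0.1330)=-1.2871;  ψ=arccos(-0.8552)=2.5968;  θ2=γ+ψ≈1.3097
arm 3 (φ=240.0°): x'=-0.0430, y'=0.0745
  A=0.1330, B=-0.4561, C=(l²−L²−A²−y'²−z²)/(2L)=-0.4063
  √(A²+B²)=0.4751;  θ3 = -1.2871+2.5968 ≈ 1.3097

θ₁ = 0.6984, θ₂ = 1.3097, θ₃ = 1.3097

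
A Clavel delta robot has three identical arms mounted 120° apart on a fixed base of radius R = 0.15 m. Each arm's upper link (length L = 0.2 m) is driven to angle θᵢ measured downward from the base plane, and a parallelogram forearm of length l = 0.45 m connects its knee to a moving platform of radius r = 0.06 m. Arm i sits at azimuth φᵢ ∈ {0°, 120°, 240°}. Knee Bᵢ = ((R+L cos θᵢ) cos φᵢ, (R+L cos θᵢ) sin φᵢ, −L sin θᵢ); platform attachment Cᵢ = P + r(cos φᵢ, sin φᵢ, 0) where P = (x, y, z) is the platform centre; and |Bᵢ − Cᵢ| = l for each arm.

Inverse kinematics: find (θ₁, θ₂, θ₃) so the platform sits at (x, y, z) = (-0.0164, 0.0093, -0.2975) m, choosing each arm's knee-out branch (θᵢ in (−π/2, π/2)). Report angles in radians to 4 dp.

φ1=0.0° → target in arm frame (-0.0164, 0.0093)
  e−x'=0.1064;  (l²−L²−(e−x')²−y'²−z²)/2L = 0.1565
  √(A²+B²)=0.3160;  θ1 = -1.2273+1.0527 ≈ -0.1746
rotate P by −φ2: (0.0163, 0.0096, -0.2975)
  A=0.0737, B=-0.2975, C=(l²−L²−A²−y'²−z²)/(2L)=0.1712
  γ=atan2(-0.2975,0.0737)=-1.3278;  ψ=arccos(0.5584)=0.9783;  θ2=γ+ψ≈-0.3495
rotate P by −φ3: (0.0001, -0.0189, -0.2975)
  A=0.0899, B=-0.2975, C=(l²−L²−A²−y'²−z²)/(2L)=0.1639
  θ3 = atan2(B,A) + arccos(C/0.3108) = -0.2623

θ₁ = -0.1746, θ₂ = -0.3495, θ₃ = -0.2623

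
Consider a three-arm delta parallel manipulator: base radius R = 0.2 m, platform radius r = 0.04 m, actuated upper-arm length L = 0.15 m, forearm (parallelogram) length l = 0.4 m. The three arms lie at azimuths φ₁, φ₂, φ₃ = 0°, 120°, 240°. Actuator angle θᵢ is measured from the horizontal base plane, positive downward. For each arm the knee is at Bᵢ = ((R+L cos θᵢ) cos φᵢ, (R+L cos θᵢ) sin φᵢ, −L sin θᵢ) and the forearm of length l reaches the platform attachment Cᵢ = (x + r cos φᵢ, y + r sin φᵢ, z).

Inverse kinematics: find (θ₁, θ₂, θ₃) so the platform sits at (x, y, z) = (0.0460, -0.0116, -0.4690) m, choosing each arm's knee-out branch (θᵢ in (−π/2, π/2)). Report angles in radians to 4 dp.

arm 1 (φ=0.0°): x'=0.0460, y'=-0.0116
  A=0.1140, B=-0.4690, C=(l²−L²−A²−y'²−z²)/(2L)=-0.3186
  θ1 = atan2(B,A) + arccos(C/0.4827) = 0.9595
φ2=120.0° → target in arm frame (-0.0330, -0.0340)
  e−x'=0.1930;  (l²−L²−(e−x')²−y'²−z²)/2L = -0.4030
  θ2 = atan2(B,A) + arccos(C/0.5072) = 1.3087
rotate P by −φ3: (-0.0130, 0.0456, -0.4690)
  e−x'=0.1730;  (l²−L²−(e−x')²−y'²−z²)/2L = -0.3815
  γ=atan2(-0.4690,0.1730)=-1.2175;  ψ=arccos(-0.7632)=2.4391;  θ3=γ+ψ≈1.2216

θ₁ = 0.9595, θ₂ = 1.3087, θ₃ = 1.2216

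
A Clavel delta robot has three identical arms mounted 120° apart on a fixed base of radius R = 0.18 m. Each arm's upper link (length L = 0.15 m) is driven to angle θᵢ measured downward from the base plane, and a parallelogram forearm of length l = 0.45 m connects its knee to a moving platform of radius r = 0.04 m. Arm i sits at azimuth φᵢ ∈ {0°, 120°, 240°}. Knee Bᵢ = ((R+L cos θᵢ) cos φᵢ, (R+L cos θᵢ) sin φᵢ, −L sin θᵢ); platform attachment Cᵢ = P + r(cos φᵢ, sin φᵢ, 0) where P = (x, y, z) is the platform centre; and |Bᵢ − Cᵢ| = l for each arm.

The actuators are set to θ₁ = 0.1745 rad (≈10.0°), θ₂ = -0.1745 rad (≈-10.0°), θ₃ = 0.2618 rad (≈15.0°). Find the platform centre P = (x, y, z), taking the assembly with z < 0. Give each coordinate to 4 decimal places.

O1 = (0.2877·cos0.0°, 0.2877·sin0.0°, -0.0260) = (0.2877, 0.0000, -0.0260)
φ2=120.0°: virtual centre (-0.1439, 0.2492, 0.0260), radius l
φ3=240.0°: virtual centre (-0.1424, -0.2467, -0.0388), radius l
eliminate P² terms by subtracting sphere 1 from 2 and 3
[-0.8632 0.4983 0.1042]·P = 0.0000;  [-0.8603 -0.4934 -0.0256]·P = -0.0008
Cramer: x(z) = 0.0005+0.0452z;  y(z) = 0.0008-0.1307z
quadratic in z: (1.0191)z²+(0.0259)z+(-0.1193)=0, √Δ=0.6979 → z ∈ {-0.3551, 0.3297}; z = -0.3551 (taking z<0)
x = -0.0156, y = 0.0472

(-0.0156, 0.0472, -0.3551)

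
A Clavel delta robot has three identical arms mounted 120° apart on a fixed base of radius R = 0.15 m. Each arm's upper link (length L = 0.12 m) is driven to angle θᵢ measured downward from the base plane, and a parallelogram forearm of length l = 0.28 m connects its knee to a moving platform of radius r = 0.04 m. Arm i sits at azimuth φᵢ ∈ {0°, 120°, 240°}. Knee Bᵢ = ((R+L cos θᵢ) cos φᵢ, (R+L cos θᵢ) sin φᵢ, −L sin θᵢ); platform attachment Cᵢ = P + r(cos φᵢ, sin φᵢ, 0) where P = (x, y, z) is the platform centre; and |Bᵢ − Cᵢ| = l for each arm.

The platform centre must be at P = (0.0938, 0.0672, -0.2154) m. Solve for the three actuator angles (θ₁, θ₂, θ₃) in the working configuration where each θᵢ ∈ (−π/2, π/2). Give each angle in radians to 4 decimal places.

arm 1 (φ=0.0°): x'=0.0938, y'=0.0672
  A=0.0162, B=-0.2154, C=(l²−L²−A²−y'²−z²)/(2L)=0.0534
  γ=atan2(-0.2154,0.0162)=-1.4957;  ψ=arccos(0.2474)=1.3208;  θ1=γ+ψ≈-0.1749
rotate P by −φ2: (0.0113, -0.1148, -0.2154)
  A cos θ + B sin θ = C:  0.0987·cos θ + -0.2154·sin θ = -0.0222
  γ=atan2(-0.2154,0.0987)=-1.1411;  ψ=arccos(-0.0937)=1.6646;  θ2=γ+ψ≈0.5235
φ3=240.0° → target in arm frame (-0.1051, 0.0476)
  e−x'=0.2151;  (l²−L²−(e−x')²−y'²−z²)/2L = -0.1289
  θ3 = atan2(B,A) + arccos(C/0.3044) = 1.2219

θ₁ = -0.1749, θ₂ = 0.5235, θ₃ = 1.2219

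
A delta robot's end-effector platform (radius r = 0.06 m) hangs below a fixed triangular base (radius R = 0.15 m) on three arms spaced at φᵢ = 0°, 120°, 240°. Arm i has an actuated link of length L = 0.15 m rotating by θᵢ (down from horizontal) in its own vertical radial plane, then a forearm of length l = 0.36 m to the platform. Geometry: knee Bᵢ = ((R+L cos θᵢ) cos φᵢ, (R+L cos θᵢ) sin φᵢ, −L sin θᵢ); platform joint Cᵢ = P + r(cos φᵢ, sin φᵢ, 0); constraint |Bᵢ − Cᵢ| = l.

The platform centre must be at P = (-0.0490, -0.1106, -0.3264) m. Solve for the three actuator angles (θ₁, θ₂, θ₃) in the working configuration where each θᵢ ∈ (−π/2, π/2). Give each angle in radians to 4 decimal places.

φ1=0.0° → target in arm frame (-0.0490, -0.1106)
  e−x'=0.1390;  (l²−L²−(e−x')²−y'²−z²)/2L = -0.1033
  θ1 = atan2(B,A) + arccos(C/0.3548) = 0.6981
φ2=120.0° → target in arm frame (-0.0713, 0.0977)
  A=0.1613, B=-0.3264, C=(l²−L²−A²−y'²−z²)/(2L)=-0.1167
  √(A²+B²)=0.3641;  θ2 = -1.1119+1.8970 ≈ 0.7852
φ3=240.0° → target in arm frame (0.1203, 0.0129)
  A cos θ + B sin θ = C:  -0.0303·cos θ + -0.3264·sin θ = -0.0017
  γ=atan2(-0.3264,-0.0303)=-1.6633;  ψ=arccos(-0.0053)=1.5761;  θ3=γ+ψ≈-0.0872

θ₁ = 0.6981, θ₂ = 0.7852, θ₃ = -0.0872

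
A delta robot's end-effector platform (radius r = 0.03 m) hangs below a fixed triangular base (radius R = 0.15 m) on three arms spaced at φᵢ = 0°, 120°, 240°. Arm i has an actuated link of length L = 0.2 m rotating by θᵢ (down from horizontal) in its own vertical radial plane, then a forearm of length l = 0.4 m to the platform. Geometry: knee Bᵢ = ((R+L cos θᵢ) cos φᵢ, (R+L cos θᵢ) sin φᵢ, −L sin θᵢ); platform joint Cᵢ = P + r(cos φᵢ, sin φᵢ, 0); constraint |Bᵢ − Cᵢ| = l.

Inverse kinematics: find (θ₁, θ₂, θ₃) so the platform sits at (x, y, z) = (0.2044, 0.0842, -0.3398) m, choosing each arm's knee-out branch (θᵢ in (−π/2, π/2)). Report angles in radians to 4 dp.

arm 1 (φ=0.0°): x'=0.2044, y'=0.0842
  e−x'=-0.0844;  (l²−L²−(e−x')²−y'²−z²)/2L = -0.0242
  √(A²+B²)=0.3501;  θ1 = -1.8143+1.6399 ≈ -0.1743
rotate P by −φ2: (-0.0293, -0.2191, -0.3398)
  A cos θ + B sin θ = C:  0.1493·cos θ + -0.3398·sin θ = -0.1644
  θ2 = atan2(B,A) + arccos(C/0.3711) = 0.8728
arm 3 (φ=240.0°): x'=-0.1751, y'=0.1349
  A=0.2951, B=-0.3398, C=(l²−L²−A²−y'²−z²)/(2L)=-0.2519
  √(A²+B²)=0.4501;  θ3 = -0.8557+2.1648 ≈ 1.3092

θ₁ = -0.1743, θ₂ = 0.8728, θ₃ = 1.3092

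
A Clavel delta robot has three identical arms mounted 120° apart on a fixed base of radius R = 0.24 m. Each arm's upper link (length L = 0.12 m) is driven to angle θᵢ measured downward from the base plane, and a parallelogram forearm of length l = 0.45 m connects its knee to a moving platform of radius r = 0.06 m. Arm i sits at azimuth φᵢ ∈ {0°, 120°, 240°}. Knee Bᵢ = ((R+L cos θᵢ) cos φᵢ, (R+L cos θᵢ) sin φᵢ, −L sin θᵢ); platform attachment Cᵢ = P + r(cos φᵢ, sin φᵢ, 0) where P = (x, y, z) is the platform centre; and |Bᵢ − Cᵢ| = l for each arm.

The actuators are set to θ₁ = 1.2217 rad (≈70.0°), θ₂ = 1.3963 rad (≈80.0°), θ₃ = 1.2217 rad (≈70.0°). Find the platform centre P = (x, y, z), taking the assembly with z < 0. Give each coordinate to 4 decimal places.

O1 = (0.2210·cos0.0°, 0.2210·sin0.0°, -0.1128) = (0.2210, 0.0000, -0.1128)
arm 2 at φ=120.0°: (R−r)+L cos θ2 = 0.2008;  O2 = (-0.1004, 0.1739, -0.1182)
O3 = (0.2210·cos240.0°, 0.2210·sin240.0°, -0.1128) = (-0.1105, -0.1914, -0.1128)
eliminate P² terms by subtracting sphere 1 from 2 and 3
[-0.6429 0.3479 -0.0108]·P = -0.0073;  [-0.6631 -0.3829 0.0000]·P = 0.0000
det = 0.4768;  x = 0.0058+-0.0087z,  y = -0.0101+0.0151z
sphere 1 gives Az²+Bz+C=0 with A=1.0003, B=0.2290, C=-0.1434;  B²−4AC=0.6261;  roots -0.5100, 0.2811;  negative root z = -0.5100
x = 0.0103, y = -0.0178

(0.0103, -0.0178, -0.5100)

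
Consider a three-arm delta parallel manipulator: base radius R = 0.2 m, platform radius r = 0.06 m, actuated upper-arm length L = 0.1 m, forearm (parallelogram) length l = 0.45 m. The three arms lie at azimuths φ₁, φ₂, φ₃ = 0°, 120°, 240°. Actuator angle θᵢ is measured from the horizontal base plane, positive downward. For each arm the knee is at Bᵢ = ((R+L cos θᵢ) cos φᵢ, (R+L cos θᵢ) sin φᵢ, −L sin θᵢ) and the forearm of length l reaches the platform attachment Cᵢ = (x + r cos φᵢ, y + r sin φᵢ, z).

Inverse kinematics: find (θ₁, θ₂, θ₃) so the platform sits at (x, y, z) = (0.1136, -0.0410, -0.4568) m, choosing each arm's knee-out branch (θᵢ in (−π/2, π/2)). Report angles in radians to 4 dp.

arm 1 (φ=0.0°): x'=0.1136, y'=-0.0410
  A cos θ + B sin θ = C:  0.0264·cos θ + -0.4568·sin θ = -0.0927
  √(A²+B²)=0.4576;  θ1 = -1.5131+1.7749 ≈ 0.2618
φ2=120.0° → target in arm frame (-0.0923, -0.0779)
  e−x'=0.2323;  (l²−L²−(e−x')²−y'²−z²)/2L = -0.3810
  γ=atan2(-0.4568,0.2323)=-1.1003;  ψ=arccos(-0.7434)=2.4090;  θ2=γ+ψ≈1.3087
rotate P by −φ3: (-0.0213, 0.1189, -0.4568)
  A cos θ + B sin θ = C:  0.1613·cos θ + -0.4568·sin θ = -0.2816
  γ=atan2(-0.4568,0.1613)=-1.2314;  ψ=arccos(-0.5812)=2.1910;  θ3=γ+ψ≈0.9597

θ₁ = 0.2618, θ₂ = 1.3087, θ₃ = 0.9597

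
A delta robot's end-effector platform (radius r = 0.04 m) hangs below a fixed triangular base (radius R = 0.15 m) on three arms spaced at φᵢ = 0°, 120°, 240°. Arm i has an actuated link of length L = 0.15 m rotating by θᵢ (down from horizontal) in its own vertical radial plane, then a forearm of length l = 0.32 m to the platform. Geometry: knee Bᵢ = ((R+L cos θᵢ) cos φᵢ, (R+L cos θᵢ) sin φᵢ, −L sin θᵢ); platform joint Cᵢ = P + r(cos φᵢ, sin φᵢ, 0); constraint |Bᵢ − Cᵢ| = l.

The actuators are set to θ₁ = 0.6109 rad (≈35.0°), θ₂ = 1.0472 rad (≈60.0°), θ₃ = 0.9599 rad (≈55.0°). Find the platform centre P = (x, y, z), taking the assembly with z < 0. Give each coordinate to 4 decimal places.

arm 1 at φ=0.0°: ρ1 = 0.2329;  centre 1 = (0.2329, 0.0000, -0.0860)
centre 2 = (0.1850·cos120.0°, 0.1850·sin120.0°, -0.1299) = (-0.0925, 0.1602, -0.1299)
centre 3 = (0.1960·cos240.0°, 0.1960·sin240.0°, -0.1229) = (-0.0980, -0.1698, -0.1229)
eliminate P² terms by subtracting sphere 1 from 2 and 3
plane₁₂: -0.6507x+0.3204y+-0.0877z = -0.0105
Cramer: x(z) = 0.0143-0.1233z;  y(z) = -0.0039+0.0234z
quadratic in z: (1.0157)z²+(0.2258)z+(-0.0472)=0, √Δ=0.4927 → z ∈ {-0.3537, 0.1314}; z = -0.3537 (taking z<0)
x = 0.0579, y = -0.0122

(0.0579, -0.0122, -0.3537)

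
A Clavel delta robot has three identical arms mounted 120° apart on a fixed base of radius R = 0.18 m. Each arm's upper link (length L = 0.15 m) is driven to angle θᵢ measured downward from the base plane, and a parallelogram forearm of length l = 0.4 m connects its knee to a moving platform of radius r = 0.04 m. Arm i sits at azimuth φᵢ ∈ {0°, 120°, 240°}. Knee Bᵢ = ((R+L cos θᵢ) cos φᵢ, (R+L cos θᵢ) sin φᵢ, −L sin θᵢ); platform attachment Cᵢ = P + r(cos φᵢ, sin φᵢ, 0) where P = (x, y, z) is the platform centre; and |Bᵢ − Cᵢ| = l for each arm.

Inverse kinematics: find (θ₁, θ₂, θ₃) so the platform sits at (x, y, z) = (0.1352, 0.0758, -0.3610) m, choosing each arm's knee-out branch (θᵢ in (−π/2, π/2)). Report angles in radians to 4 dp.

θ₁ = 0.0003, θ₂ = 0.6982, θ₃ = 1.2219

arm 1 (φ=0.0°): x'=0.1352, y'=0.0758
  e−x'=0.0048;  (l²−L²−(e−x')²−y'²−z²)/2L = 0.0047
  γ=atan2(-0.3610,0.0048)=-1.5575;  ψ=arccos(0.0130)=1.5578;  θ1=γ+ψ≈0.0003
rotate P by −φ2: (-0.0020, -0.1550, -0.3610)
  A cos θ + B sin θ = C:  0.1420·cos θ + -0.3610·sin θ = -0.1233
  √(A²+B²)=0.3879;  θ2 = -1.1961+1.8943 ≈ 0.6982
rotate P by −φ3: (-0.1332, 0.0792, -0.3610)
  A=0.2732, B=-0.3610, C=(l²−L²−A²−y'²−z²)/(2L)=-0.2458
  γ=atan2(-0.3610,0.2732)=-0.9229;  ψ=arccos(-0.5430)=2.1448;  θ3=γ+ψ≈1.2219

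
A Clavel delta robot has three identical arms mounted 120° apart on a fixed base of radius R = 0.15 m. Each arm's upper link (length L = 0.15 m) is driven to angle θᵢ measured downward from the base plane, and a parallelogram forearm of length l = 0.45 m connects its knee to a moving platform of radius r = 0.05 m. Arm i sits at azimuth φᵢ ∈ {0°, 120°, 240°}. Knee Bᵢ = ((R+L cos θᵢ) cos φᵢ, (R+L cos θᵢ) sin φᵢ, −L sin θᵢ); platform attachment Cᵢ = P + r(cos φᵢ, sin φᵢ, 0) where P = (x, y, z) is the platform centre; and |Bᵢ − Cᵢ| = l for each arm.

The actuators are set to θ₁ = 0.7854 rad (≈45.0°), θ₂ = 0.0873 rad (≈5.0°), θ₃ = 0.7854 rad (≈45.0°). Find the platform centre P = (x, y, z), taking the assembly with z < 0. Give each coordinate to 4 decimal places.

arm 1 at φ=0.0°: ρ1 = 0.2061;  O1 = (0.2061, 0.0000, -0.1061)
arm 2 at φ=120.0°: ρ2 = 0.2494;  O2 = (-0.1247, 0.2160, -0.0131)
O3 = (0.2061·cos240.0°, 0.2061·sin240.0°, -0.1061) = (-0.1030, -0.1785, -0.1061)
eliminate P² terms by subtracting sphere 1 from 2 and 3
linear system: -0.6616x+0.4320y = 0.0087−0.1860z; -0.6182x+-0.3569y = 0.0000−0.0000z
det = 0.5032;  x = -0.0062+0.1319z,  y = 0.0107+-0.2285z
into |P−O₁|² = l²: 1.0696z² + 0.1513z + -0.1461 = 0;  Δ = 0.6480;  z = -0.4470 or 0.3056 → z<0 root = -0.4470
x = -0.0651, y = 0.1128

(-0.0651, 0.1128, -0.4470)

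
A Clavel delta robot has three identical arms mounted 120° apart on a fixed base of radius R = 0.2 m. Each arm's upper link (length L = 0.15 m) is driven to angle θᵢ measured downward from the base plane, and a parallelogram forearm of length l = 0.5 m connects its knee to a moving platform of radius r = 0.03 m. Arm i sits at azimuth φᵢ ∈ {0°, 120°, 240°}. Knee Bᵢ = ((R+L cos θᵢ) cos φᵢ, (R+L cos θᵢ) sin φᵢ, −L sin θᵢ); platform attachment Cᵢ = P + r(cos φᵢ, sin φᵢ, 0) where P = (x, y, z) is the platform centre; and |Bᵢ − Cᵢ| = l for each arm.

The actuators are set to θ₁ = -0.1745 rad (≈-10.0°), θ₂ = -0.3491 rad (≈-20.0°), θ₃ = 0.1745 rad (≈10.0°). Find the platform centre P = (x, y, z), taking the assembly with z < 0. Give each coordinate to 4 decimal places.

φ1=0.0°: virtual centre (0.3177, 0.0000, 0.0260), radius l
centre 2 = (0.3110·cos120.0°, 0.3110·sin120.0°, 0.0513) = (-0.1555, 0.2693, 0.0513)
centre 3 = (0.3177·cos240.0°, 0.3177·sin240.0°, -0.0260) = (-0.1589, -0.2752, -0.0260)
|centre ₂|²−|centre ₁|² = -0.0023;  |centre ₃|²−|centre ₁|² = 0.0000
linear system: -0.9464x+0.5386y = -0.0023−0.0505z; -0.9532x+-0.5503y = 0.0000−-0.1042z
det = 1.0342;  x = 0.0012+-0.0274z,  y = -0.0021+-0.1419z
sphere 1 gives Az²+Bz+C=0 with A=1.0209, B=-0.0342, C=-0.1491;  B²−4AC=0.6102;  roots -0.3659, 0.3993;  negative root z = -0.3659
x = 0.0112, y = 0.0498

(0.0112, 0.0498, -0.3659)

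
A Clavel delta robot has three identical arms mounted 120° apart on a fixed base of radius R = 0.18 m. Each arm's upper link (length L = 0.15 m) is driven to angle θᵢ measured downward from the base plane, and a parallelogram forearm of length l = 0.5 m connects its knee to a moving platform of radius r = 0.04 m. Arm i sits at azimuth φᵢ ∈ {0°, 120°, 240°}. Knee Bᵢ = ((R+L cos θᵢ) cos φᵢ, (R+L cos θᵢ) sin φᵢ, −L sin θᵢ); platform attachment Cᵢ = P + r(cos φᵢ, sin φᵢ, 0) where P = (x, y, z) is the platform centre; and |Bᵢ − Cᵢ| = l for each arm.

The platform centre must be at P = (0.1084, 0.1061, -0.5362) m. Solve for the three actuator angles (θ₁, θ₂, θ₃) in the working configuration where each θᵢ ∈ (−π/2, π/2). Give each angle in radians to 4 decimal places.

θ₁ = 0.5239, θ₂ = 0.7856, θ₃ = 1.3963

rotate P by −φ1: (0.1084, 0.1061, -0.5362)
  A cos θ + B sin θ = C:  0.0316·cos θ + -0.5362·sin θ = -0.2409
  √(A²+B²)=0.5371;  θ1 = -1.5119+2.0359 ≈ 0.5239
arm 2 (φ=120.0°): x'=0.0377, y'=-0.1469
  e−x'=0.1023;  (l²−L²−(e−x')²−y'²−z²)/2L = -0.3069
  γ=atan2(-0.5362,0.1023)=-1.3822;  ψ=arccos(-0.5622)=2.1678;  θ2=γ+ψ≈0.7856
φ3=240.0° → target in arm frame (-0.1461, 0.0408)
  e−x'=0.2861;  (l²−L²−(e−x')²−y'²−z²)/2L = -0.4784
  θ3 = atan2(B,A) + arccos(C/0.6077) = 1.3963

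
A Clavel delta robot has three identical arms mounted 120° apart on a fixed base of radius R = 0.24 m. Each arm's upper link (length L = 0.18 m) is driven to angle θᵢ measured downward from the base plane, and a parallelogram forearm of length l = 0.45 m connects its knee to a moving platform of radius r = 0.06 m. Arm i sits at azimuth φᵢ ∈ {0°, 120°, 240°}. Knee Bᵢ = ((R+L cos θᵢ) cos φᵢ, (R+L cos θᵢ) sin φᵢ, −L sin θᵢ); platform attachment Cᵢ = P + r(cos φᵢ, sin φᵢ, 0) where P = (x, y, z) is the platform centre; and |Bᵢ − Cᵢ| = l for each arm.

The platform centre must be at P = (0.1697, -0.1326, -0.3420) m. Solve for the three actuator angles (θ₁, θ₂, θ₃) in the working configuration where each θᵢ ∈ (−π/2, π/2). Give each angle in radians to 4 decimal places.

θ₁ = -0.2618, θ₂ = 1.3964, θ₃ = 0.5241

rotate P by −φ1: (0.1697, -0.1326, -0.3420)
  A cos θ + B sin θ = C:  0.0103·cos θ + -0.3420·sin θ = 0.0985
  √(A²+B²)=0.3422;  θ1 = -1.5407+1.2789 ≈ -0.2618
φ2=120.0° → target in arm frame (-0.1997, -0.0807)
  A cos θ + B sin θ = C:  0.3797·cos θ + -0.3420·sin θ = -0.2709
  √(A²+B²)=0.5110;  θ2 = -0.7332+2.1296 ≈ 1.3964
rotate P by −φ3: (0.0300, 0.2133, -0.3420)
  A cos θ + B sin θ = C:  0.1500·cos θ + -0.3420·sin θ = -0.0413
  γ=atan2(-0.3420,0.1500)=-1.1574;  ψ=arccos(-0.1105)=1.6815;  θ3=γ+ψ≈0.5241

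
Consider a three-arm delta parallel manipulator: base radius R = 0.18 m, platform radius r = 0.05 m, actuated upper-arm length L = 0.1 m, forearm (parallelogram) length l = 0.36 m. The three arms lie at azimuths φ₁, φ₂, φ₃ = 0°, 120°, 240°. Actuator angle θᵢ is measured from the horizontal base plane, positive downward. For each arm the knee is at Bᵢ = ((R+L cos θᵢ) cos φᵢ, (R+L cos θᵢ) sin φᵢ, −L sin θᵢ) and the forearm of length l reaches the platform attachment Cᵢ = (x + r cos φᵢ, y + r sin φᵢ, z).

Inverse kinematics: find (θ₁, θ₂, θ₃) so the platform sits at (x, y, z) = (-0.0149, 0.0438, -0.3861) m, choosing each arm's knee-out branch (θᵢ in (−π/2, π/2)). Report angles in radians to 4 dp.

arm 1 (φ=0.0°): x'=-0.0149, y'=0.0438
  e−x'=0.1449;  (l²−L²−(e−x')²−y'²−z²)/2L = -0.2619
  γ=atan2(-0.3861,0.1449)=-1.2118;  ψ=arccos(-0.6352)=2.2590;  θ1=γ+ψ≈1.0472
φ2=120.0° → target in arm frame (0.0454, -0.0090)
  A cos θ + B sin θ = C:  0.0846·cos θ + -0.3861·sin θ = -0.1836
  √(A²+B²)=0.3953;  θ2 = -1.3550+2.0538 ≈ 0.6987
φ3=240.0° → target in arm frame (-0.0305, -0.0348)
  A=0.1605, B=-0.3861, C=(l²−L²−A²−y'²−z²)/(2L)=-0.2822
  γ=atan2(-0.3861,0.1605)=-1.1769;  ψ=arccos(-0.6749)=2.3116;  θ3=γ+ψ≈1.1348

θ₁ = 1.0472, θ₂ = 0.6987, θ₃ = 1.1348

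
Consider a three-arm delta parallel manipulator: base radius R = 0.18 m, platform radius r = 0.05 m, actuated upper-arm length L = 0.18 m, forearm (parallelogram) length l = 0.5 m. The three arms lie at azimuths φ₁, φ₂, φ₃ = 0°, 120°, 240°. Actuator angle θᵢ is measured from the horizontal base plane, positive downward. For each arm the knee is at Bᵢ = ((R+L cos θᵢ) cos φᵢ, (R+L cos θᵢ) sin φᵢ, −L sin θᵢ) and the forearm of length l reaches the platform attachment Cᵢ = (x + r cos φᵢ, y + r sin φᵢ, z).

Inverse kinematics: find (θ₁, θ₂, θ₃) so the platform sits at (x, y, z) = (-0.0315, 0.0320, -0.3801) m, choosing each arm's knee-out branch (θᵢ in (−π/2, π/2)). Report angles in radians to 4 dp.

rotate P by −φ1: (-0.0315, 0.0320, -0.3801)
  A cos θ + B sin θ = C:  0.1615·cos θ + -0.3801·sin θ = 0.1278
  √(A²+B²)=0.4130;  θ1 = -1.1690+1.2561 ≈ 0.0871
rotate P by −φ2: (0.0435, 0.0113, -0.3801)
  e−x'=0.0865;  (l²−L²−(e−x')²−y'²−z²)/2L = 0.1820
  γ=atan2(-0.3801,0.0865)=-1.3469;  ψ=arccos(0.4668)=1.0851;  θ2=γ+ψ≈-0.2618
φ3=240.0° → target in arm frame (-0.0120, -0.0433)
  A cos θ + B sin θ = C:  0.1420·cos θ + -0.3801·sin θ = 0.1419
  √(A²+B²)=0.4057;  θ3 = -1.2134+1.2134 ≈ 0.0001

θ₁ = 0.0871, θ₂ = -0.2618, θ₃ = 0.0001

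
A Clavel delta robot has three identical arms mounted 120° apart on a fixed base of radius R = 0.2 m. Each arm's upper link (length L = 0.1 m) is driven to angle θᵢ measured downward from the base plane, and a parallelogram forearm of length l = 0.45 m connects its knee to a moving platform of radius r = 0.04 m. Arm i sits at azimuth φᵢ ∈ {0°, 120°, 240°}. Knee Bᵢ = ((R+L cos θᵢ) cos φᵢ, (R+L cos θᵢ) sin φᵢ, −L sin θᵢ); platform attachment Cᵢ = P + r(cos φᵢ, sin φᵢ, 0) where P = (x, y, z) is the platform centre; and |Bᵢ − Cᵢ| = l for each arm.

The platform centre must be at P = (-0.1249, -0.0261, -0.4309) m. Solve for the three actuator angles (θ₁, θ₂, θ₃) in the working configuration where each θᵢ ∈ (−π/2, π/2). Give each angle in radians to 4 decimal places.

θ₁ = 1.3969, θ₂ = 0.5239, θ₃ = 0.2619

φ1=0.0° → target in arm frame (-0.1249, -0.0261)
  A cos θ + B sin θ = C:  0.2849·cos θ + -0.4309·sin θ = -0.3751
  √(A²+B²)=0.5166;  θ1 = -0.9866+2.3835 ≈ 1.3969
arm 2 (φ=120.0°): x'=0.0398, y'=0.1212
  A cos θ + B sin θ = C:  0.1202·cos θ + -0.4309·sin θ = -0.1115
  √(A²+B²)=0.4473;  θ2 = -1.2989+1.8228 ≈ 0.5239
φ3=240.0° → target in arm frame (0.0851, -0.0951)
  A=0.0749, B=-0.4309, C=(l²−L²−A²−y'²−z²)/(2L)=-0.0392
  θ3 = atan2(B,A) + arccos(C/0.4374) = 0.2619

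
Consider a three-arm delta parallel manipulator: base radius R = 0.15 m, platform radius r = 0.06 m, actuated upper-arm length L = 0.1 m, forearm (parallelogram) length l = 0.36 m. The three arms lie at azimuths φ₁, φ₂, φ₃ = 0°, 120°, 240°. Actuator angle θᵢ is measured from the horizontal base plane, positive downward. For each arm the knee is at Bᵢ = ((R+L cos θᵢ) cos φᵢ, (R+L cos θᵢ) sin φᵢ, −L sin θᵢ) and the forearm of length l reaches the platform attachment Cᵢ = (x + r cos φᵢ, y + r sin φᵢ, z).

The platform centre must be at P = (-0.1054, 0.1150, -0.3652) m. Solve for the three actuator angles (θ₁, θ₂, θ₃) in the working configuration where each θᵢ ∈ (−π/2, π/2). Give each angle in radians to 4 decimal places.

φ1=0.0° → target in arm frame (-0.1054, 0.1150)
  A=0.1954, B=-0.3652, C=(l²−L²−A²−y'²−z²)/(2L)=-0.3259
  √(A²+B²)=0.4142;  θ1 = -1.0795+2.4764 ≈ 1.3969
φ2=120.0° → target in arm frame (0.1523, 0.0338)
  e−x'=-0.0623;  (l²−L²−(e−x')²−y'²−z²)/2L = -0.0940
  θ2 = atan2(B,A) + arccos(C/0.3705) = 0.0875
rotate P by −φ3: (-0.0469, -0.1488, -0.3652)
  A cos θ + B sin θ = C:  0.1369·cos θ + -0.3652·sin θ = -0.2732
  γ=atan2(-0.3652,0.1369)=-1.2122;  ψ=arccos(-0.7006)=2.3470;  θ3=γ+ψ≈1.1348

θ₁ = 1.3969, θ₂ = 0.0875, θ₃ = 1.1348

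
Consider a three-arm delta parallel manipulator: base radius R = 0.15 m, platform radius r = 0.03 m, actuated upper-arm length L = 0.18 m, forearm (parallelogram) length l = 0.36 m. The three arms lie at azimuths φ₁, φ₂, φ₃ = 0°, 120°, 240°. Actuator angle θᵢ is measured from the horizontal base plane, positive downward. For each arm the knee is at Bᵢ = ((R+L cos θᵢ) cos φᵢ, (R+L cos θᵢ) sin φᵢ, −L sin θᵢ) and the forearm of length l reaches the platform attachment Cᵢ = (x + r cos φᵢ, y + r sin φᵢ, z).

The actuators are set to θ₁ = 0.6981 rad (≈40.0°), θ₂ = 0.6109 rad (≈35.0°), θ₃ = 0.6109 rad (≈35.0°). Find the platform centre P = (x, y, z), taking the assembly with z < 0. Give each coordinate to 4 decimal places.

arm 1 at φ=0.0°: ρ1 = 0.2579;  centre 1 = (0.2579, 0.0000, -0.1157)
centre 2 = (0.2674·cos120.0°, 0.2674·sin120.0°, -0.1032) = (-0.1337, 0.2316, -0.1032)
arm 3 at φ=240.0°: ρ3 = 0.2674;  centre 3 = (-0.1337, -0.2316, -0.1032)
|centre ₂|²−|centre ₁|² = 0.0023;  |centre ₃|²−|centre ₁|² = 0.0023
plane₁₂: -0.7832x+0.4632y+0.0249z = 0.0023
det = 0.7256;  x = -0.0029+0.0318z,  y = 0.0000+0.0000z
sphere 1 gives Az²+Bz+C=0 with A=1.0010, B=0.2148, C=-0.0482;  B²−4AC=0.2391;  roots -0.3515, 0.1369;  negative root z = -0.3515
x = -0.0141, y = 0.0000

(-0.0141, 0.0000, -0.3515)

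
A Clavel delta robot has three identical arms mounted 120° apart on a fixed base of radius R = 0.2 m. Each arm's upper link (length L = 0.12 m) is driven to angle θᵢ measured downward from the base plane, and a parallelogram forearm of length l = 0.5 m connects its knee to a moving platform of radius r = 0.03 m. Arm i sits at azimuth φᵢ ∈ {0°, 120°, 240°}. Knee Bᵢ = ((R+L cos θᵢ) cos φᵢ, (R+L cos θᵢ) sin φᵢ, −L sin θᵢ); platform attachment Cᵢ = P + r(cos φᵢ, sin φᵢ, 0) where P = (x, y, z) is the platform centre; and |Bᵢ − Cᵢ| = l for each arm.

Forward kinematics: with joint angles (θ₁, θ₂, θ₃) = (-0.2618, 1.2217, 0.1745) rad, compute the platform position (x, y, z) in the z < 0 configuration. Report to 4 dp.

(0.1268, -0.1319, -0.4243)

arm 1 at φ=0.0°: (R−r)+L cos θ1 = 0.2859;  centre 1 = (0.2859, 0.0000, 0.0311)
φ2=120.0°: virtual centre (-0.1055, 0.1828, -0.1128), radius l
φ3=240.0°: virtual centre (-0.1441, -0.2496, -0.0208), radius l
eliminate P² terms by subtracting sphere 1 from 2 and 3
linear system: -0.7829x+0.3655y = -0.0255−-0.2876z; -0.8600x+-0.4991y = 0.0008−-0.1038z
Cramer: x(z) = 0.0176-0.2574z;  y(z) = -0.0319+0.2356z
quadratic in z: (1.1218)z²+(0.0610)z+(-0.1760)=0, √Δ=0.8908 → z ∈ {-0.4243, 0.3699}; z = -0.4243 (taking z<0)
x = 0.1268, y = -0.1319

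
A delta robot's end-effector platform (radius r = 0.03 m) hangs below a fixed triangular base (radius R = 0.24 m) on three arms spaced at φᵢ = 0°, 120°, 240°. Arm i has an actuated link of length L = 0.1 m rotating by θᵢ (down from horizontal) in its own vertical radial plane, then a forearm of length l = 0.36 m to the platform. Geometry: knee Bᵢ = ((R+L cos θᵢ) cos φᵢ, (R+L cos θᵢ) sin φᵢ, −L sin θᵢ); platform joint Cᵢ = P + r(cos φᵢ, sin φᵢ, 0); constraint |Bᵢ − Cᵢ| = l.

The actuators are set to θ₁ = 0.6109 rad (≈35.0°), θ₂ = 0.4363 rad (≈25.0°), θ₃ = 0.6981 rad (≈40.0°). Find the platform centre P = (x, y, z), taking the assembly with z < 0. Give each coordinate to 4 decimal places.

(-0.0030, 0.0171, -0.2631)

arm 1 at φ=0.0°: e+L cos θ1 = 0.2919;  centre 1 = (0.2919, 0.0000, -0.0574)
centre 2 = (0.3006·cos120.0°, 0.3006·sin120.0°, -0.0423) = (-0.1503, 0.2604, -0.0423)
φ3=240.0°: virtual centre (-0.1433, -0.2482, -0.0643), radius l
subtract pairs → two planes through P
plane₁₂: -0.8845x+0.5207y+0.0302z = 0.0037
det = 0.8923;  x = -0.0007+0.0087z,  y = 0.0058+-0.0432z
sphere 1 gives Az²+Bz+C=0 with A=1.0019, B=0.1091, C=-0.0406;  B²−4AC=0.1748;  roots -0.2631, 0.1542;  negative root z = -0.2631
x = -0.0030, y = 0.0171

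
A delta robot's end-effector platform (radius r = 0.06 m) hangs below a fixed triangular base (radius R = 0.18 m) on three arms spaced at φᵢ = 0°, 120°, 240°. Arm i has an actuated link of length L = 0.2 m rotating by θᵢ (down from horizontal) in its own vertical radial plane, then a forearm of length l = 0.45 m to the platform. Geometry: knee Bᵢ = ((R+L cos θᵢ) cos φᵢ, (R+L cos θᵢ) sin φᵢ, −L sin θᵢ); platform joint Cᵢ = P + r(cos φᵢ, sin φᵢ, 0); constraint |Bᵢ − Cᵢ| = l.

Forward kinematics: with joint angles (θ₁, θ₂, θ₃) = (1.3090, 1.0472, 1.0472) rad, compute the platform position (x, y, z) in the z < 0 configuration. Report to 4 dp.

centre 1 = (0.1718·cos0.0°, 0.1718·sin0.0°, -0.1932) = (0.1718, 0.0000, -0.1932)
centre 2 = (0.2200·cos120.0°, 0.2200·sin120.0°, -0.1732) = (-0.1100, 0.1905, -0.1732)
arm 3 at φ=240.0°: ρ3 = 0.2200;  centre 3 = (-0.1100, -0.1905, -0.1732)
subtract pairs → two planes through P
linear system: -0.5635x+0.3811y = 0.0116−0.0400z; -0.5635x+-0.3811y = 0.0116−0.0400z
det = 0.4295;  x = -0.0205+0.0709z,  y = 0.0000+0.0000z
quadratic in z: (1.0050)z²+(0.3591)z+(-0.1282)=0, √Δ=0.8027 → z ∈ {-0.5780, 0.2207}; z = -0.5780 (taking z<0)
x = -0.0615, y = 0.0000

(-0.0615, 0.0000, -0.5780)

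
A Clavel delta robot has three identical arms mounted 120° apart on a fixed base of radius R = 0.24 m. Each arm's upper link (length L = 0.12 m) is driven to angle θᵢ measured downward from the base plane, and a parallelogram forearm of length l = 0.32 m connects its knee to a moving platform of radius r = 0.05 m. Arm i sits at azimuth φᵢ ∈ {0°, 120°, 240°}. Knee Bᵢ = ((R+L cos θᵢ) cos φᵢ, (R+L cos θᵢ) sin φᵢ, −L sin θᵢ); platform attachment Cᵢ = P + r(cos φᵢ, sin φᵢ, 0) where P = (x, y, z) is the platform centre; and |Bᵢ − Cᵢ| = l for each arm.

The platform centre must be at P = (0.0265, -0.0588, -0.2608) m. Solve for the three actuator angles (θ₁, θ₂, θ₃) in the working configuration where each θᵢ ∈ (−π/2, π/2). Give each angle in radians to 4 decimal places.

rotate P by −φ1: (0.0265, -0.0588, -0.2608)
  e−x'=0.1635;  (l²−L²−(e−x')²−y'²−z²)/2L = -0.0425
  γ=atan2(-0.2608,0.1635)=-1.0108;  ψ=arccos(-0.1382)=1.7094;  θ1=γ+ψ≈0.6986
φ2=120.0° → target in arm frame (-0.0642, 0.0065)
  A cos θ + B sin θ = C:  0.2542·cos θ + -0.2608·sin θ = -0.1861
  √(A²+B²)=0.3642;  θ2 = -0.7983+2.1071 ≈ 1.3089
rotate P by −φ3: (0.0377, 0.0523, -0.2608)
  A=0.1523, B=-0.2608, C=(l²−L²−A²−y'²−z²)/(2L)=-0.0248
  γ=atan2(-0.2608,0.1523)=-1.0422;  ψ=arccos(-0.0822)=1.6531;  θ3=γ+ψ≈0.6110

θ₁ = 0.6986, θ₂ = 1.3089, θ₃ = 0.6110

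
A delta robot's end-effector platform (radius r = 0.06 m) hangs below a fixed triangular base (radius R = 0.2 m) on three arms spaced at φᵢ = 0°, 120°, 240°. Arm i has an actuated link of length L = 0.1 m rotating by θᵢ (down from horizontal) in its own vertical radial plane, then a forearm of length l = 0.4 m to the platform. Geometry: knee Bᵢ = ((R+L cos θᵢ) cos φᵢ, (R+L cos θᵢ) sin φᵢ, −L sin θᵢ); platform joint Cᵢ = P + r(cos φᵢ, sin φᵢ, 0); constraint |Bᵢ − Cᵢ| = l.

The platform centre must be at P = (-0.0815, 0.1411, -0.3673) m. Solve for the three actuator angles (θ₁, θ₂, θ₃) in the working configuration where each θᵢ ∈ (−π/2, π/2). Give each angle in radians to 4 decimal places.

φ1=0.0° → target in arm frame (-0.0815, 0.1411)
  A cos θ + B sin θ = C:  0.2215·cos θ + -0.3673·sin θ = -0.2694
  γ=atan2(-0.3673,0.2215)=-1.0281;  ψ=arccos(-0.6281)=2.2499;  θ1=γ+ψ≈1.2218
rotate P by −φ2: (0.1629, 0.0000, -0.3673)
  A=-0.0229, B=-0.3673, C=(l²−L²−A²−y'²−z²)/(2L)=0.0728
  θ2 = atan2(B,A) + arccos(C/0.3680) = -0.2616
arm 3 (φ=240.0°): x'=-0.0814, y'=-0.1411
  e−x'=0.2214;  (l²−L²−(e−x')²−y'²−z²)/2L = -0.2693
  γ=atan2(-0.3673,0.2214)=-1.0282;  ψ=arccos(-0.6280)=2.2497;  θ3=γ+ψ≈1.2215

θ₁ = 1.2218, θ₂ = -0.2616, θ₃ = 1.2215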